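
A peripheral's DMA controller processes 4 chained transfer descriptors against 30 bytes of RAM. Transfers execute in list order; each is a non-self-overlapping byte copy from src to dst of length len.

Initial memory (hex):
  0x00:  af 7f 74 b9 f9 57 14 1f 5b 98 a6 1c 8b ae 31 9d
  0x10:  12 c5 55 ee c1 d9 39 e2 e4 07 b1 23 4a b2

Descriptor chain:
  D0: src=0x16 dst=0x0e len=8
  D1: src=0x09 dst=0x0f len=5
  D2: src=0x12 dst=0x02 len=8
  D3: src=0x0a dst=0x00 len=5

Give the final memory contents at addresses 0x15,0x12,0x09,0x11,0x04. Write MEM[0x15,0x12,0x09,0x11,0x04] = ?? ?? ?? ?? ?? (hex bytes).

  after D0: wrote 8B at 0x0e = 39e2e407b1234ab2
  after D1: wrote 5B at 0x0f = 98a61c8bae
  after D2: wrote 8B at 0x02 = 8bae4ab239e2e407
  after D3: wrote 5B at 0x00 = a61c8bae39
query mem[0x15]=0xb2, mem[0x12]=0x8b, mem[0x09]=0x07, mem[0x11]=0x1c, mem[0x04]=0x39

MEM[0x15,0x12,0x09,0x11,0x04] = b2 8b 07 1c 39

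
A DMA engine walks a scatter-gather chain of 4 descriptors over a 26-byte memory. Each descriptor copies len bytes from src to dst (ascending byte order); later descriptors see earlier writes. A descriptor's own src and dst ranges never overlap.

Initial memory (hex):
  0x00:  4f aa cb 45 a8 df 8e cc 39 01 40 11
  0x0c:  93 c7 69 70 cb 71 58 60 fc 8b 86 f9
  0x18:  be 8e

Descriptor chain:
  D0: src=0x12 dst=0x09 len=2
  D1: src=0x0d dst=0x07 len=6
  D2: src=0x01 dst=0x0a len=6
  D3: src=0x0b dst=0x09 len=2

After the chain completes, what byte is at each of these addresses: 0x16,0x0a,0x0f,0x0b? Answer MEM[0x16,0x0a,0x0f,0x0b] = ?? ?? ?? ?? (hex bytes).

[0] 0x12->0x09 len=2 : 58 60
[1] 0x0d->0x07 len=6 : c7 69 70 cb 71 58
[2] 0x01->0x0a len=6 : aa cb 45 a8 df 8e
[3] 0x0b->0x09 len=2 : cb 45
query mem[0x16]=0x86, mem[0x0a]=0x45, mem[0x0f]=0x8e, mem[0x0b]=0xcb

MEM[0x16,0x0a,0x0f,0x0b] = 86 45 8e cb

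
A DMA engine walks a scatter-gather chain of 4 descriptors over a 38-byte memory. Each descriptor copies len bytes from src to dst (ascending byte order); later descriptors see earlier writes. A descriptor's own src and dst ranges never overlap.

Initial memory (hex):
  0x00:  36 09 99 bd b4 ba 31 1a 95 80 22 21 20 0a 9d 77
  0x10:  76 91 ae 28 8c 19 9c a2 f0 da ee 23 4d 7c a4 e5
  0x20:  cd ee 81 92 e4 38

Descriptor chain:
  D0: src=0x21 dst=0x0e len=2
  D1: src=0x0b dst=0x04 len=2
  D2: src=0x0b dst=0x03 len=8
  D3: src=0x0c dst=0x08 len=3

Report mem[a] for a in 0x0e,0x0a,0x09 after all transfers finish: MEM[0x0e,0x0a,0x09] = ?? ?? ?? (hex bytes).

MEM[0x0e,0x0a,0x09] = ee ee 0a

  after D0: wrote 2B at 0x0e = ee81
  after D1: wrote 2B at 0x04 = 2120
  after D2: wrote 8B at 0x03 = 21200aee817691ae
  after D3: wrote 3B at 0x08 = 200aee
query mem[0x0e]=0xee, mem[0x0a]=0xee, mem[0x09]=0x0a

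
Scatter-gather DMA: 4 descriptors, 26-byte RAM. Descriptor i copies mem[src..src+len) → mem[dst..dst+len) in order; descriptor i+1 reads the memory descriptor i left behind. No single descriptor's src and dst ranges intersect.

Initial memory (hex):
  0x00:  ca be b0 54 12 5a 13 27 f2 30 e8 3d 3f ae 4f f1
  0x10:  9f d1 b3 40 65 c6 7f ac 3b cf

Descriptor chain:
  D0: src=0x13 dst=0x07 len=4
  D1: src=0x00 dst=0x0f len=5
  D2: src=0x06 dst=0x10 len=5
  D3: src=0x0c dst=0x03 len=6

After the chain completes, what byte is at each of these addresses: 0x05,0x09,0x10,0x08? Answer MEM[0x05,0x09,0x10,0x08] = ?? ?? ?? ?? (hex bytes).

MEM[0x05,0x09,0x10,0x08] = 4f c6 13 40

D0: mem[0x07..0x0a] <- [40 65 c6 7f]
D1: mem[0x0f..0x13] <- [ca be b0 54 12]
D2: mem[0x10..0x14] <- [13 40 65 c6 7f]
D3: mem[0x03..0x08] <- [3f ae 4f ca 13 40]
query mem[0x05]=0x4f, mem[0x09]=0xc6, mem[0x10]=0x13, mem[0x08]=0x40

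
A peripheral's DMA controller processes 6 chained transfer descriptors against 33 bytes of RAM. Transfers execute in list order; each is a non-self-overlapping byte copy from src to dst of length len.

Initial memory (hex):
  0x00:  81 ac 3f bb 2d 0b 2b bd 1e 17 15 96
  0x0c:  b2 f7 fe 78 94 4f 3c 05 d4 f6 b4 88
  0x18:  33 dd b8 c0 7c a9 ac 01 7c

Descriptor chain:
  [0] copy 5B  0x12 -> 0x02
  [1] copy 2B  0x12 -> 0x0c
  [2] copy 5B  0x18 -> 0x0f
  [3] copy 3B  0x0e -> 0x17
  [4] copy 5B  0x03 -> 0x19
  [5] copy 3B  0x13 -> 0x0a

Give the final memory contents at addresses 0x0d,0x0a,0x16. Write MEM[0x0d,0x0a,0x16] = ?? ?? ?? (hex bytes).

#0 dst[0x02+5] := {0x3c,0x05,0xd4,0xf6,0xb4}
#1 dst[0x0c+2] := {0x3c,0x05}
#2 dst[0x0f+5] := {0x33,0xdd,0xb8,0xc0,0x7c}
#3 dst[0x17+3] := {0xfe,0x33,0xdd}
#4 dst[0x19+5] := {0x05,0xd4,0xf6,0xb4,0xbd}
#5 dst[0x0a+3] := {0x7c,0xd4,0xf6}
query mem[0x0d]=0x05, mem[0x0a]=0x7c, mem[0x16]=0xb4

MEM[0x0d,0x0a,0x16] = 05 7c b4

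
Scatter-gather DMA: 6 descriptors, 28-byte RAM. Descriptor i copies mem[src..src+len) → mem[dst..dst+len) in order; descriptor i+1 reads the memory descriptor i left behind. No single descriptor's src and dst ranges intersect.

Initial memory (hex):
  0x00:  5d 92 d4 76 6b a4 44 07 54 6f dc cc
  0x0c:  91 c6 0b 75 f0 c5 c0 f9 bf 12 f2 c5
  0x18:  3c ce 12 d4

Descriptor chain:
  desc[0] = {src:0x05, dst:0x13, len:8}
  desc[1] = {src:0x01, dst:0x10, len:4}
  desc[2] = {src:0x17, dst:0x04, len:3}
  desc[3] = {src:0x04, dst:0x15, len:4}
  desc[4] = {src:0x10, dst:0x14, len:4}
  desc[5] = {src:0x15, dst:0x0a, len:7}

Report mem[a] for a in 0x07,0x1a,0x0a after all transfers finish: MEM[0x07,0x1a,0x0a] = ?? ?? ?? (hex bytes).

[0] 0x05->0x13 len=8 : a4 44 07 54 6f dc cc 91
[1] 0x01->0x10 len=4 : 92 d4 76 6b
[2] 0x17->0x04 len=3 : 6f dc cc
[3] 0x04->0x15 len=4 : 6f dc cc 07
[4] 0x10->0x14 len=4 : 92 d4 76 6b
[5] 0x15->0x0a len=7 : d4 76 6b 07 cc 91 d4
query mem[0x07]=0x07, mem[0x1a]=0x91, mem[0x0a]=0xd4

MEM[0x07,0x1a,0x0a] = 07 91 d4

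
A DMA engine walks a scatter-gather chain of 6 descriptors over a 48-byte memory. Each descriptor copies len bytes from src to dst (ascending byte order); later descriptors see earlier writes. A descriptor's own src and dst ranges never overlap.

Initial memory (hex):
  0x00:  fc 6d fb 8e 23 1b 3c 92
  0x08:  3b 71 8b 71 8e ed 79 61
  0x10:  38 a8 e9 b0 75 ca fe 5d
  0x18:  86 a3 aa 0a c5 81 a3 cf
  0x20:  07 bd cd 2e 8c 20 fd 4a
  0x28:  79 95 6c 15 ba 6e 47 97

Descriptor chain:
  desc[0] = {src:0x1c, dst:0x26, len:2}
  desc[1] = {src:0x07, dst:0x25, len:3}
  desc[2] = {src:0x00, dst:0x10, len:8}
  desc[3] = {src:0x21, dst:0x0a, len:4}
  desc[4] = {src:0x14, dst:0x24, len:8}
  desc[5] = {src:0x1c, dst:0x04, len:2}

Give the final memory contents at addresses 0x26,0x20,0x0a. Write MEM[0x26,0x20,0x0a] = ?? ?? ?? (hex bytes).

[0] 0x1c->0x26 len=2 : c5 81
[1] 0x07->0x25 len=3 : 92 3b 71
[2] 0x00->0x10 len=8 : fc 6d fb 8e 23 1b 3c 92
[3] 0x21->0x0a len=4 : bd cd 2e 8c
[4] 0x14->0x24 len=8 : 23 1b 3c 92 86 a3 aa 0a
[5] 0x1c->0x04 len=2 : c5 81
query mem[0x26]=0x3c, mem[0x20]=0x07, mem[0x0a]=0xbd

MEM[0x26,0x20,0x0a] = 3c 07 bd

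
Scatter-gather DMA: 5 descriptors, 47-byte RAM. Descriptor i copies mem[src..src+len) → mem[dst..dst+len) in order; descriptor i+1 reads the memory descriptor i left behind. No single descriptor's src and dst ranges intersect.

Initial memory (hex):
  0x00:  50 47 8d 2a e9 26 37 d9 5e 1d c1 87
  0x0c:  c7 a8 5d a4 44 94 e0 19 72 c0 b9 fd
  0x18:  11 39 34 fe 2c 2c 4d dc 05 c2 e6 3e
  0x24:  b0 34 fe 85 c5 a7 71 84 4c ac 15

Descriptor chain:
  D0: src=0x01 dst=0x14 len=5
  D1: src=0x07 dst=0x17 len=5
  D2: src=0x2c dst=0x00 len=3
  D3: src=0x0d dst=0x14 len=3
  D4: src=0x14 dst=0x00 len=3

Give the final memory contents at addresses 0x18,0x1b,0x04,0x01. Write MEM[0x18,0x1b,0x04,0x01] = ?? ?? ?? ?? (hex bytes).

MEM[0x18,0x1b,0x04,0x01] = 5e 87 e9 5d

#0 dst[0x14+5] := {0x47,0x8d,0x2a,0xe9,0x26}
#1 dst[0x17+5] := {0xd9,0x5e,0x1d,0xc1,0x87}
#2 dst[0x00+3] := {0x4c,0xac,0x15}
#3 dst[0x14+3] := {0xa8,0x5d,0xa4}
#4 dst[0x00+3] := {0xa8,0x5d,0xa4}
query mem[0x18]=0x5e, mem[0x1b]=0x87, mem[0x04]=0xe9, mem[0x01]=0x5d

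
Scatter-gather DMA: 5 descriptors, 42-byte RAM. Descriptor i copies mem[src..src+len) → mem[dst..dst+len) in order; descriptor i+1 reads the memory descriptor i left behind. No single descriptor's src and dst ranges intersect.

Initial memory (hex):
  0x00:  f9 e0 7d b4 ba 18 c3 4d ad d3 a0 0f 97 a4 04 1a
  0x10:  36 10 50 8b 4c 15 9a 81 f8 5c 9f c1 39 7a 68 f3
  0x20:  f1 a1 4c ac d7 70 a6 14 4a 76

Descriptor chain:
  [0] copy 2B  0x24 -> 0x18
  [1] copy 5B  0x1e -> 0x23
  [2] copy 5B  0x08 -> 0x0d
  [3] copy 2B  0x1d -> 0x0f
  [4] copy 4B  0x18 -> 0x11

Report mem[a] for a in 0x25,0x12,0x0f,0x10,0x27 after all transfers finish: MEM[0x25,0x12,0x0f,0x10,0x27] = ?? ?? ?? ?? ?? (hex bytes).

  after D0: wrote 2B at 0x18 = d770
  after D1: wrote 5B at 0x23 = 68f3f1a14c
  after D2: wrote 5B at 0x0d = add3a00f97
  after D3: wrote 2B at 0x0f = 7a68
  after D4: wrote 4B at 0x11 = d7709fc1
query mem[0x25]=0xf1, mem[0x12]=0x70, mem[0x0f]=0x7a, mem[0x10]=0x68, mem[0x27]=0x4c

MEM[0x25,0x12,0x0f,0x10,0x27] = f1 70 7a 68 4c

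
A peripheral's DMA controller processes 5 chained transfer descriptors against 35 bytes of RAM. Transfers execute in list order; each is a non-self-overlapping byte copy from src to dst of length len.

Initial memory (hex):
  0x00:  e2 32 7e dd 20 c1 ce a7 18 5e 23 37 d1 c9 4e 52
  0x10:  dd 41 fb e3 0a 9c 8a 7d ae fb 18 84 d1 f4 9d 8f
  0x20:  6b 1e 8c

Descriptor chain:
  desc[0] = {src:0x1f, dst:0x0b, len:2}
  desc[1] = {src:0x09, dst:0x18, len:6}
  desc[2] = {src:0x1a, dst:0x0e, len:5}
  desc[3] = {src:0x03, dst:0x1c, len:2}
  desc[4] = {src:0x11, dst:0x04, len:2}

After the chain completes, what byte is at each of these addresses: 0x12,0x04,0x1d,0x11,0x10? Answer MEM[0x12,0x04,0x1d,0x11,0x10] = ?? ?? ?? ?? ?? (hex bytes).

[0] 0x1f->0x0b len=2 : 8f 6b
[1] 0x09->0x18 len=6 : 5e 23 8f 6b c9 4e
[2] 0x1a->0x0e len=5 : 8f 6b c9 4e 9d
[3] 0x03->0x1c len=2 : dd 20
[4] 0x11->0x04 len=2 : 4e 9d
query mem[0x12]=0x9d, mem[0x04]=0x4e, mem[0x1d]=0x20, mem[0x11]=0x4e, mem[0x10]=0xc9

MEM[0x12,0x04,0x1d,0x11,0x10] = 9d 4e 20 4e c9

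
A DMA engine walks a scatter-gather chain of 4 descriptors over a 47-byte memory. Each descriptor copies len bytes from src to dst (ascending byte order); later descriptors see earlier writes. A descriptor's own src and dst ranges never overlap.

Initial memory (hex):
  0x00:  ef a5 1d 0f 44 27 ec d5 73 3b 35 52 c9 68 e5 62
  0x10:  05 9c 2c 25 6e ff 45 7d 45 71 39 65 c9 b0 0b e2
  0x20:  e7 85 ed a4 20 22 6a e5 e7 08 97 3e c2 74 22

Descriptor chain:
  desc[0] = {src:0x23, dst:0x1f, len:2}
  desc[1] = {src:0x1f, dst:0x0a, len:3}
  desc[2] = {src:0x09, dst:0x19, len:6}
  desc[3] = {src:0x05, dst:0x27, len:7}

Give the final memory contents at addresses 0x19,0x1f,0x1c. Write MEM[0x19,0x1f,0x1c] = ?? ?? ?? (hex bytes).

[0] 0x23->0x1f len=2 : a4 20
[1] 0x1f->0x0a len=3 : a4 20 85
[2] 0x09->0x19 len=6 : 3b a4 20 85 68 e5
[3] 0x05->0x27 len=7 : 27 ec d5 73 3b a4 20
query mem[0x19]=0x3b, mem[0x1f]=0xa4, mem[0x1c]=0x85

MEM[0x19,0x1f,0x1c] = 3b a4 85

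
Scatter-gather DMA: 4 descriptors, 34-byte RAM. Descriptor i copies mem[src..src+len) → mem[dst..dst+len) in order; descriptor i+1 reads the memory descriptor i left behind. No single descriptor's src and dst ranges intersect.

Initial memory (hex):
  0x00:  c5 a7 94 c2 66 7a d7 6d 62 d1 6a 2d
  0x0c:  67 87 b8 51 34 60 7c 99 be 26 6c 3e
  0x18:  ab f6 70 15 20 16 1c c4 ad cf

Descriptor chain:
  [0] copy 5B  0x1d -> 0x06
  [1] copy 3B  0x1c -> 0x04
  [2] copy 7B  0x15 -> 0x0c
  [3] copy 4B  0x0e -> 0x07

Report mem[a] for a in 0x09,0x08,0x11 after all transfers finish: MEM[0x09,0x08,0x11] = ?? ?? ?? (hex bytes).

MEM[0x09,0x08,0x11] = f6 ab 70

D0: mem[0x06..0x0a] <- [16 1c c4 ad cf]
D1: mem[0x04..0x06] <- [20 16 1c]
D2: mem[0x0c..0x12] <- [26 6c 3e ab f6 70 15]
D3: mem[0x07..0x0a] <- [3e ab f6 70]
query mem[0x09]=0xf6, mem[0x08]=0xab, mem[0x11]=0x70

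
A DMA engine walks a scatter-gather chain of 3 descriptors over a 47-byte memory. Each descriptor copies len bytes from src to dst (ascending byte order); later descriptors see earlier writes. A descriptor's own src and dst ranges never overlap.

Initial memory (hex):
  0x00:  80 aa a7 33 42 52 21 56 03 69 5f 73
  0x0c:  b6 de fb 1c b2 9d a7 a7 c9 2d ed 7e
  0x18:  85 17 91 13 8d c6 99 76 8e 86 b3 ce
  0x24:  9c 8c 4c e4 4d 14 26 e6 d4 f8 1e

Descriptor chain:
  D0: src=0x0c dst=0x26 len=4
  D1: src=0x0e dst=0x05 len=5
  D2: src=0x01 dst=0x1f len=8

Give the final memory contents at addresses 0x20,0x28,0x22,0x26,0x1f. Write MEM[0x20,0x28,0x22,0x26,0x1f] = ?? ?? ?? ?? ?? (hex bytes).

  after D0: wrote 4B at 0x26 = b6defb1c
  after D1: wrote 5B at 0x05 = fb1cb29da7
  after D2: wrote 8B at 0x1f = aaa73342fb1cb29d
query mem[0x20]=0xa7, mem[0x28]=0xfb, mem[0x22]=0x42, mem[0x26]=0x9d, mem[0x1f]=0xaa

MEM[0x20,0x28,0x22,0x26,0x1f] = a7 fb 42 9d aa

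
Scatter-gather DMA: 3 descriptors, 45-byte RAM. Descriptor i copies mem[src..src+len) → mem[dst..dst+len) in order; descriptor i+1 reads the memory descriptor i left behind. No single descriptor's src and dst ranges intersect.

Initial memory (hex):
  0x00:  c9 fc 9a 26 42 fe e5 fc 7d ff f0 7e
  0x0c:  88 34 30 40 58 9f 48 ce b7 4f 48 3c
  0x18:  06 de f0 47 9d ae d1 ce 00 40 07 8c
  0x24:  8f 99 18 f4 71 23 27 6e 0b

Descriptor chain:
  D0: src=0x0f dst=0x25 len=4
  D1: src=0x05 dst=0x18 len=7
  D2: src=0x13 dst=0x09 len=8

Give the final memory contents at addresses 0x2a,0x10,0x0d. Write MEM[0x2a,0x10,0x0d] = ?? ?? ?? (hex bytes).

  after D0: wrote 4B at 0x25 = 40589f48
  after D1: wrote 7B at 0x18 = fee5fc7dfff07e
  after D2: wrote 8B at 0x09 = ceb74f483cfee5fc
query mem[0x2a]=0x27, mem[0x10]=0xfc, mem[0x0d]=0x3c

MEM[0x2a,0x10,0x0d] = 27 fc 3c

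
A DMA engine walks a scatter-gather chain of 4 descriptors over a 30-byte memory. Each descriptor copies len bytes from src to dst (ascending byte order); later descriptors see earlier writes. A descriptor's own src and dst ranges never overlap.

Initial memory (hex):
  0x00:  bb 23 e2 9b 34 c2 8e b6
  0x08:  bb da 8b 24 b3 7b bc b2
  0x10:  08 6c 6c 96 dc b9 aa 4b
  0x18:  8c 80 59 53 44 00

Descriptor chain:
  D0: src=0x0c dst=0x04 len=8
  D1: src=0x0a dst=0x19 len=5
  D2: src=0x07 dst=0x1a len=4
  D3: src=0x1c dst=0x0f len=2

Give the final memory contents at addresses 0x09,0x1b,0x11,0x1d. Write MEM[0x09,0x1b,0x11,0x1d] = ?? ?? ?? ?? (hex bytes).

MEM[0x09,0x1b,0x11,0x1d] = 6c 08 6c 6c

  after D0: wrote 8B at 0x04 = b37bbcb2086c6c96
  after D1: wrote 5B at 0x19 = 6c96b37bbc
  after D2: wrote 4B at 0x1a = b2086c6c
  after D3: wrote 2B at 0x0f = 6c6c
query mem[0x09]=0x6c, mem[0x1b]=0x08, mem[0x11]=0x6c, mem[0x1d]=0x6c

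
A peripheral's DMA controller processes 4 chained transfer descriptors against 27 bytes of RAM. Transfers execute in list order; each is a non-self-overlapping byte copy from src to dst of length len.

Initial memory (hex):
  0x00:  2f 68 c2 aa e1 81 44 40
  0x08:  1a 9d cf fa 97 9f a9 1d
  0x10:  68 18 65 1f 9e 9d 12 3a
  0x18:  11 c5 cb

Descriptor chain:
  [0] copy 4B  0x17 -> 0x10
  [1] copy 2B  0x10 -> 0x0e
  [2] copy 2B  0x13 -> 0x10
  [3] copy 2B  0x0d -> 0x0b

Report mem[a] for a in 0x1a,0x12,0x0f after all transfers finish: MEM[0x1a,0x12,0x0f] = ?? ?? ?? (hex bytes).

MEM[0x1a,0x12,0x0f] = cb c5 11

#0 dst[0x10+4] := {0x3a,0x11,0xc5,0xcb}
#1 dst[0x0e+2] := {0x3a,0x11}
#2 dst[0x10+2] := {0xcb,0x9e}
#3 dst[0x0b+2] := {0x9f,0x3a}
query mem[0x1a]=0xcb, mem[0x12]=0xc5, mem[0x0f]=0x11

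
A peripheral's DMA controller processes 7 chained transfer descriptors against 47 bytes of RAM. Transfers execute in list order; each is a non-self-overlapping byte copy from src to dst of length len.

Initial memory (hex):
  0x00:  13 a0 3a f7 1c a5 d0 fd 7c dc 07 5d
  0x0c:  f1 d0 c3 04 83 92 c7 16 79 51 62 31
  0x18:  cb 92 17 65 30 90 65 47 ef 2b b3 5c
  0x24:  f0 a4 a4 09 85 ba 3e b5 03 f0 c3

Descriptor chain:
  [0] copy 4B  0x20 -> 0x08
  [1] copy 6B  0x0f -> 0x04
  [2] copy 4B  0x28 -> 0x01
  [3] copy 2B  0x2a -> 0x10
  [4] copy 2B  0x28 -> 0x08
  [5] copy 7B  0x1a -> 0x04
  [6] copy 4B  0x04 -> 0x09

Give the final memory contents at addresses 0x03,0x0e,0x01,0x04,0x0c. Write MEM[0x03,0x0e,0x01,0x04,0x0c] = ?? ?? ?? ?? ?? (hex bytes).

MEM[0x03,0x0e,0x01,0x04,0x0c] = 3e c3 85 17 90

D0: mem[0x08..0x0b] <- [ef 2b b3 5c]
D1: mem[0x04..0x09] <- [04 83 92 c7 16 79]
D2: mem[0x01..0x04] <- [85 ba 3e b5]
D3: mem[0x10..0x11] <- [3e b5]
D4: mem[0x08..0x09] <- [85 ba]
D5: mem[0x04..0x0a] <- [17 65 30 90 65 47 ef]
D6: mem[0x09..0x0c] <- [17 65 30 90]
query mem[0x03]=0x3e, mem[0x0e]=0xc3, mem[0x01]=0x85, mem[0x04]=0x17, mem[0x0c]=0x90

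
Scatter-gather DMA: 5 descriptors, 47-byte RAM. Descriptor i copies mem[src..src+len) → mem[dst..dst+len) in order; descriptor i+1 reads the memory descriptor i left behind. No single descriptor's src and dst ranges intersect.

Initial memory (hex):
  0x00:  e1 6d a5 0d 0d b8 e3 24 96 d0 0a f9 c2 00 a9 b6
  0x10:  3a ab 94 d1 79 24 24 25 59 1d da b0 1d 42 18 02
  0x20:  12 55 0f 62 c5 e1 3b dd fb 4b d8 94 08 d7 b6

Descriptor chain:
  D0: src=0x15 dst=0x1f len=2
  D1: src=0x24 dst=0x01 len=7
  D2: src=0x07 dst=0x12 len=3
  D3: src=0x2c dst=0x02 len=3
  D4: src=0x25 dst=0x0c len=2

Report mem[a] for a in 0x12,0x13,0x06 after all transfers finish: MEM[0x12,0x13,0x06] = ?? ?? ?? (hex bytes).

MEM[0x12,0x13,0x06] = d8 96 4b

#0 dst[0x1f+2] := {0x24,0x24}
#1 dst[0x01+7] := {0xc5,0xe1,0x3b,0xdd,0xfb,0x4b,0xd8}
#2 dst[0x12+3] := {0xd8,0x96,0xd0}
#3 dst[0x02+3] := {0x08,0xd7,0xb6}
#4 dst[0x0c+2] := {0xe1,0x3b}
query mem[0x12]=0xd8, mem[0x13]=0x96, mem[0x06]=0x4b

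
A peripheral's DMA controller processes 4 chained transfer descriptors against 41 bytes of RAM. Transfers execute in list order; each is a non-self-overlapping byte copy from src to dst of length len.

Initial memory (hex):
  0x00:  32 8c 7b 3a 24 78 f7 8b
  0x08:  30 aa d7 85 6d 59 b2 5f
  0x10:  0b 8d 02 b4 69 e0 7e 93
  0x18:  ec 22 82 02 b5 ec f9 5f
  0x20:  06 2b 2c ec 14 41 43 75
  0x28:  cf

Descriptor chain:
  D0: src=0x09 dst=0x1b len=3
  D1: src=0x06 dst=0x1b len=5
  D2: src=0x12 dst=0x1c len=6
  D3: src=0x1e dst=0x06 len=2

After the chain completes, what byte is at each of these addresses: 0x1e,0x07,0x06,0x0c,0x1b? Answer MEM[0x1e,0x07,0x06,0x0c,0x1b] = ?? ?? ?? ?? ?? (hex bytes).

  after D0: wrote 3B at 0x1b = aad785
  after D1: wrote 5B at 0x1b = f78b30aad7
  after D2: wrote 6B at 0x1c = 02b469e07e93
  after D3: wrote 2B at 0x06 = 69e0
query mem[0x1e]=0x69, mem[0x07]=0xe0, mem[0x06]=0x69, mem[0x0c]=0x6d, mem[0x1b]=0xf7

MEM[0x1e,0x07,0x06,0x0c,0x1b] = 69 e0 69 6d f7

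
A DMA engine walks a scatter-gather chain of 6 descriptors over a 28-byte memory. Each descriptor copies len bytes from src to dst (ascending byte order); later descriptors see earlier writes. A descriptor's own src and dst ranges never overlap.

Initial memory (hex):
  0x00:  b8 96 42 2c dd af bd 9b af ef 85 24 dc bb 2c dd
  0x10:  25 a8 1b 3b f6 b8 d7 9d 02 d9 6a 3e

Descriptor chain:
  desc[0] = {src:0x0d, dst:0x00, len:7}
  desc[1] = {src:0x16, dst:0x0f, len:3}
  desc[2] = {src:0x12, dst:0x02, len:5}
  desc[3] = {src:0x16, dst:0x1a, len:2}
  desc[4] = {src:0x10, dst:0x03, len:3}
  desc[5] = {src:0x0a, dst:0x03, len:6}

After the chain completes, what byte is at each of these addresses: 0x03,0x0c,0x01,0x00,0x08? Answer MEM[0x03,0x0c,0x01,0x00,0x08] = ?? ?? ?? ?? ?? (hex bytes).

D0: mem[0x00..0x06] <- [bb 2c dd 25 a8 1b 3b]
D1: mem[0x0f..0x11] <- [d7 9d 02]
D2: mem[0x02..0x06] <- [1b 3b f6 b8 d7]
D3: mem[0x1a..0x1b] <- [d7 9d]
D4: mem[0x03..0x05] <- [9d 02 1b]
D5: mem[0x03..0x08] <- [85 24 dc bb 2c d7]
query mem[0x03]=0x85, mem[0x0c]=0xdc, mem[0x01]=0x2c, mem[0x00]=0xbb, mem[0x08]=0xd7

MEM[0x03,0x0c,0x01,0x00,0x08] = 85 dc 2c bb d7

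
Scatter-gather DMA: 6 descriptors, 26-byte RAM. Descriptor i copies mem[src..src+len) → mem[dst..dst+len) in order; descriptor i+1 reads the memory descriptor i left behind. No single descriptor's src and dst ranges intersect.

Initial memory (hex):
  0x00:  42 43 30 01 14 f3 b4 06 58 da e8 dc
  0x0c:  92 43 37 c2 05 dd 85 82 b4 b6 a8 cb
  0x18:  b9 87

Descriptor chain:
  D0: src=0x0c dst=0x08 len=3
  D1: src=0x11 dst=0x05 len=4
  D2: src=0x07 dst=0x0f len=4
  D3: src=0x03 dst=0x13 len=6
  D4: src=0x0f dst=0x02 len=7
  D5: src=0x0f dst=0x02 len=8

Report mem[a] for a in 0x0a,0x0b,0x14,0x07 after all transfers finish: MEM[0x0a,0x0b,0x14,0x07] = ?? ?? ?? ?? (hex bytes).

#0 dst[0x08+3] := {0x92,0x43,0x37}
#1 dst[0x05+4] := {0xdd,0x85,0x82,0xb4}
#2 dst[0x0f+4] := {0x82,0xb4,0x43,0x37}
#3 dst[0x13+6] := {0x01,0x14,0xdd,0x85,0x82,0xb4}
#4 dst[0x02+7] := {0x82,0xb4,0x43,0x37,0x01,0x14,0xdd}
#5 dst[0x02+8] := {0x82,0xb4,0x43,0x37,0x01,0x14,0xdd,0x85}
query mem[0x0a]=0x37, mem[0x0b]=0xdc, mem[0x14]=0x14, mem[0x07]=0x14

MEM[0x0a,0x0b,0x14,0x07] = 37 dc 14 14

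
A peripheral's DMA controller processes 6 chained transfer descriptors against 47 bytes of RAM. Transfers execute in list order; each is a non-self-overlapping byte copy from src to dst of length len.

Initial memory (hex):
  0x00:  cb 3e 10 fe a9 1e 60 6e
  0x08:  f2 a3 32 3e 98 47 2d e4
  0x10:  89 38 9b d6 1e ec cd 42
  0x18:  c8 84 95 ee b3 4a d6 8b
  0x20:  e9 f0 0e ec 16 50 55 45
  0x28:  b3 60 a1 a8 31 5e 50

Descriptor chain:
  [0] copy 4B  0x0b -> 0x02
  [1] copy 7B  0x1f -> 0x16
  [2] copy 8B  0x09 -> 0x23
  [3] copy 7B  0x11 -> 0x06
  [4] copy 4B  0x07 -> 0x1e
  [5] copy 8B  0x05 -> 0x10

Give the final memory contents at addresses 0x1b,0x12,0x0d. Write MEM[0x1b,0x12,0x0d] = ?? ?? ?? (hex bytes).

D0: mem[0x02..0x05] <- [3e 98 47 2d]
D1: mem[0x16..0x1c] <- [8b e9 f0 0e ec 16 50]
D2: mem[0x23..0x2a] <- [a3 32 3e 98 47 2d e4 89]
D3: mem[0x06..0x0c] <- [38 9b d6 1e ec 8b e9]
D4: mem[0x1e..0x21] <- [9b d6 1e ec]
D5: mem[0x10..0x17] <- [2d 38 9b d6 1e ec 8b e9]
query mem[0x1b]=0x16, mem[0x12]=0x9b, mem[0x0d]=0x47

MEM[0x1b,0x12,0x0d] = 16 9b 47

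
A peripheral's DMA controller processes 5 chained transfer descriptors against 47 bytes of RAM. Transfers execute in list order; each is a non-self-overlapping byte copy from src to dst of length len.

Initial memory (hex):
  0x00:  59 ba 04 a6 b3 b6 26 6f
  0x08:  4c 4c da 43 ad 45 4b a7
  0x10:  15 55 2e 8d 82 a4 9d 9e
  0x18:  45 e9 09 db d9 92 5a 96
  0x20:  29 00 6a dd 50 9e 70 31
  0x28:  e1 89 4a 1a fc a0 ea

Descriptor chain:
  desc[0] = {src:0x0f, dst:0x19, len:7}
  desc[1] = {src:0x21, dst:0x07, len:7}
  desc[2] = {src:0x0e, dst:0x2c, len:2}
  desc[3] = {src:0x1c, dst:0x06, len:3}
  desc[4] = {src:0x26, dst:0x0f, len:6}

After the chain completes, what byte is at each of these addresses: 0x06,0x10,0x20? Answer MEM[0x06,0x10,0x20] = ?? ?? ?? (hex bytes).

D0: mem[0x19..0x1f] <- [a7 15 55 2e 8d 82 a4]
D1: mem[0x07..0x0d] <- [00 6a dd 50 9e 70 31]
D2: mem[0x2c..0x2d] <- [4b a7]
D3: mem[0x06..0x08] <- [2e 8d 82]
D4: mem[0x0f..0x14] <- [70 31 e1 89 4a 1a]
query mem[0x06]=0x2e, mem[0x10]=0x31, mem[0x20]=0x29

MEM[0x06,0x10,0x20] = 2e 31 29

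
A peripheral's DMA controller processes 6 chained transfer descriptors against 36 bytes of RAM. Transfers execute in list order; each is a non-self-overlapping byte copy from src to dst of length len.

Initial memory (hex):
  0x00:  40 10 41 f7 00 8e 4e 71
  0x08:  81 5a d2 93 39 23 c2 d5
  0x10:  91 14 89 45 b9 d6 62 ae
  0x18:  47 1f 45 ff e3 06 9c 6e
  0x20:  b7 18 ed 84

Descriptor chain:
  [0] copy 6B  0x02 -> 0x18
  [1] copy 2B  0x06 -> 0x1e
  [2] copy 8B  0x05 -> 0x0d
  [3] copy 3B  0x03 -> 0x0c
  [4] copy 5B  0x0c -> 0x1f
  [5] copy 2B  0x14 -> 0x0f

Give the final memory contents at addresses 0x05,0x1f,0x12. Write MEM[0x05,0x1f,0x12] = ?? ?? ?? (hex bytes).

[0] 0x02->0x18 len=6 : 41 f7 00 8e 4e 71
[1] 0x06->0x1e len=2 : 4e 71
[2] 0x05->0x0d len=8 : 8e 4e 71 81 5a d2 93 39
[3] 0x03->0x0c len=3 : f7 00 8e
[4] 0x0c->0x1f len=5 : f7 00 8e 71 81
[5] 0x14->0x0f len=2 : 39 d6
query mem[0x05]=0x8e, mem[0x1f]=0xf7, mem[0x12]=0xd2

MEM[0x05,0x1f,0x12] = 8e f7 d2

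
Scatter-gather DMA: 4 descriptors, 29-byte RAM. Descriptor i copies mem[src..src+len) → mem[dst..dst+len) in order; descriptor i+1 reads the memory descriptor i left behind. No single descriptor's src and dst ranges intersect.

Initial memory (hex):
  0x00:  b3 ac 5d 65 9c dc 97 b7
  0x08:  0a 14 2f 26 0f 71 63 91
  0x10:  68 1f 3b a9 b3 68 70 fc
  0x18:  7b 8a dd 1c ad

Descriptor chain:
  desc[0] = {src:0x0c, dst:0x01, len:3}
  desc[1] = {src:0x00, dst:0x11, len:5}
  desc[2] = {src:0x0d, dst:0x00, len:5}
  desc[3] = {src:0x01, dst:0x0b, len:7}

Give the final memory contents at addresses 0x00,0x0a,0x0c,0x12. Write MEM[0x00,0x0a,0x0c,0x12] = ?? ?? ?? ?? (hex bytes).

#0 dst[0x01+3] := {0x0f,0x71,0x63}
#1 dst[0x11+5] := {0xb3,0x0f,0x71,0x63,0x9c}
#2 dst[0x00+5] := {0x71,0x63,0x91,0x68,0xb3}
#3 dst[0x0b+7] := {0x63,0x91,0x68,0xb3,0xdc,0x97,0xb7}
query mem[0x00]=0x71, mem[0x0a]=0x2f, mem[0x0c]=0x91, mem[0x12]=0x0f

MEM[0x00,0x0a,0x0c,0x12] = 71 2f 91 0f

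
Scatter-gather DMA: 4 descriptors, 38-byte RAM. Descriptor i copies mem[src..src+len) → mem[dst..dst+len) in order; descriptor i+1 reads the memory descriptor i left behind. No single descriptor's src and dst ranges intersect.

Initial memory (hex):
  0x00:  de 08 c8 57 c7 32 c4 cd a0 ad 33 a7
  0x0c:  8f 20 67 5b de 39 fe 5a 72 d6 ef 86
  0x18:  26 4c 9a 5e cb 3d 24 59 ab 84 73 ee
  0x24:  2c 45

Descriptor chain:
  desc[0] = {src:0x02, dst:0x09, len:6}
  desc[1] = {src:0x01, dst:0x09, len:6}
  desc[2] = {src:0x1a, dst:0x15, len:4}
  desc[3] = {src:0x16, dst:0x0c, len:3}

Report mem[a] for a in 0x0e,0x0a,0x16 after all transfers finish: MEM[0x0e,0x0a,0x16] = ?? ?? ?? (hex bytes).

MEM[0x0e,0x0a,0x16] = 3d c8 5e

[0] 0x02->0x09 len=6 : c8 57 c7 32 c4 cd
[1] 0x01->0x09 len=6 : 08 c8 57 c7 32 c4
[2] 0x1a->0x15 len=4 : 9a 5e cb 3d
[3] 0x16->0x0c len=3 : 5e cb 3d
query mem[0x0e]=0x3d, mem[0x0a]=0xc8, mem[0x16]=0x5e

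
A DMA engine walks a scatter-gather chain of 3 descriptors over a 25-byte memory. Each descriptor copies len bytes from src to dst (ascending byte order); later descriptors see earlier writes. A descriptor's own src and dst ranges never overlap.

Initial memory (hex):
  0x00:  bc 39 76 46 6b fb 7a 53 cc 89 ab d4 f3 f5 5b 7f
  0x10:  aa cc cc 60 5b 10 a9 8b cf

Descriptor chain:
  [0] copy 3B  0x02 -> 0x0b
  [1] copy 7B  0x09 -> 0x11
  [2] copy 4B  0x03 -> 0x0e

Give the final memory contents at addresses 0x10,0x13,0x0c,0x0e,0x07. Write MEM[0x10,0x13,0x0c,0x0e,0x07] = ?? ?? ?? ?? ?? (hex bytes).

MEM[0x10,0x13,0x0c,0x0e,0x07] = fb 76 46 46 53

D0: mem[0x0b..0x0d] <- [76 46 6b]
D1: mem[0x11..0x17] <- [89 ab 76 46 6b 5b 7f]
D2: mem[0x0e..0x11] <- [46 6b fb 7a]
query mem[0x10]=0xfb, mem[0x13]=0x76, mem[0x0c]=0x46, mem[0x0e]=0x46, mem[0x07]=0x53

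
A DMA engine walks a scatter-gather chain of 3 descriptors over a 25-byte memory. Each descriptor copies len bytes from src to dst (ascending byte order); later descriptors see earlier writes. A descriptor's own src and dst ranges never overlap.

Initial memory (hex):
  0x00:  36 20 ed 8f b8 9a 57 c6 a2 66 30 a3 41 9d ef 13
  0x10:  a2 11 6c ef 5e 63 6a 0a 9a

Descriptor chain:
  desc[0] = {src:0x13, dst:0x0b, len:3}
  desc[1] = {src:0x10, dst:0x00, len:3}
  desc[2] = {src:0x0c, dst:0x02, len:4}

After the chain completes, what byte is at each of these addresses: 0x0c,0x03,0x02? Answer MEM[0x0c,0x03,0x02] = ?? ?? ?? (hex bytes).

  after D0: wrote 3B at 0x0b = ef5e63
  after D1: wrote 3B at 0x00 = a2116c
  after D2: wrote 4B at 0x02 = 5e63ef13
query mem[0x0c]=0x5e, mem[0x03]=0x63, mem[0x02]=0x5e

MEM[0x0c,0x03,0x02] = 5e 63 5e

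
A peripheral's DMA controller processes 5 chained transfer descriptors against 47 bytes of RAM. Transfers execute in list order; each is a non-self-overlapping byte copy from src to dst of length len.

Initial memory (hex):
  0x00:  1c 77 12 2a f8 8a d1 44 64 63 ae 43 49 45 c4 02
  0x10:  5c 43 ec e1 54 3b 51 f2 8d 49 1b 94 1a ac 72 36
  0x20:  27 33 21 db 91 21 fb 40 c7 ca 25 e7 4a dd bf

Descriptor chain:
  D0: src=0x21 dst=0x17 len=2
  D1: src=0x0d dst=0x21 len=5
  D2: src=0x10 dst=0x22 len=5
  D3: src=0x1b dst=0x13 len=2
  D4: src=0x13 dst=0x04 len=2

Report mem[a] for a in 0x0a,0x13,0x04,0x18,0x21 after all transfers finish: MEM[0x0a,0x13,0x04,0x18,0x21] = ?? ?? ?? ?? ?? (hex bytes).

MEM[0x0a,0x13,0x04,0x18,0x21] = ae 94 94 21 45

[0] 0x21->0x17 len=2 : 33 21
[1] 0x0d->0x21 len=5 : 45 c4 02 5c 43
[2] 0x10->0x22 len=5 : 5c 43 ec e1 54
[3] 0x1b->0x13 len=2 : 94 1a
[4] 0x13->0x04 len=2 : 94 1a
query mem[0x0a]=0xae, mem[0x13]=0x94, mem[0x04]=0x94, mem[0x18]=0x21, mem[0x21]=0x45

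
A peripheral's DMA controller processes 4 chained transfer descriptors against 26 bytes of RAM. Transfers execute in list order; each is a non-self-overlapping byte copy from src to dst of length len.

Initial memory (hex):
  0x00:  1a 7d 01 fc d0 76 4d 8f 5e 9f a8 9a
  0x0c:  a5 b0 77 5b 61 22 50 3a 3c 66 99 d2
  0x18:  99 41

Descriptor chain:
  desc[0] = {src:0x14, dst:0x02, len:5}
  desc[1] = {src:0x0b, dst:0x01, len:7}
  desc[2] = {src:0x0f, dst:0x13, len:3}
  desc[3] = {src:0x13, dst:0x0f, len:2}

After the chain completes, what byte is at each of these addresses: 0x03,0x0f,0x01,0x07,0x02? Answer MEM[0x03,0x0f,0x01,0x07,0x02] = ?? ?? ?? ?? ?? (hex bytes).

MEM[0x03,0x0f,0x01,0x07,0x02] = b0 5b 9a 22 a5

D0: mem[0x02..0x06] <- [3c 66 99 d2 99]
D1: mem[0x01..0x07] <- [9a a5 b0 77 5b 61 22]
D2: mem[0x13..0x15] <- [5b 61 22]
D3: mem[0x0f..0x10] <- [5b 61]
query mem[0x03]=0xb0, mem[0x0f]=0x5b, mem[0x01]=0x9a, mem[0x07]=0x22, mem[0x02]=0xa5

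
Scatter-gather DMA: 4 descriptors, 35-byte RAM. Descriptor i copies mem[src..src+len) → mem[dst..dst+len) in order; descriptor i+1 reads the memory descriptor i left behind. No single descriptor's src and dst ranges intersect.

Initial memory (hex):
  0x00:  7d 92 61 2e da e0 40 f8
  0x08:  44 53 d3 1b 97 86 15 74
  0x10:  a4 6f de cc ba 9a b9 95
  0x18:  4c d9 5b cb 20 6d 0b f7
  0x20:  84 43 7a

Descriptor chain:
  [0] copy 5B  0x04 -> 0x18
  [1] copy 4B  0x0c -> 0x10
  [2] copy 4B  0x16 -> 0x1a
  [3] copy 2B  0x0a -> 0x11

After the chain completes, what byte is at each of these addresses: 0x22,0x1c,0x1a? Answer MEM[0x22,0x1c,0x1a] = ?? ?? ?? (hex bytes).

MEM[0x22,0x1c,0x1a] = 7a da b9

[0] 0x04->0x18 len=5 : da e0 40 f8 44
[1] 0x0c->0x10 len=4 : 97 86 15 74
[2] 0x16->0x1a len=4 : b9 95 da e0
[3] 0x0a->0x11 len=2 : d3 1b
query mem[0x22]=0x7a, mem[0x1c]=0xda, mem[0x1a]=0xb9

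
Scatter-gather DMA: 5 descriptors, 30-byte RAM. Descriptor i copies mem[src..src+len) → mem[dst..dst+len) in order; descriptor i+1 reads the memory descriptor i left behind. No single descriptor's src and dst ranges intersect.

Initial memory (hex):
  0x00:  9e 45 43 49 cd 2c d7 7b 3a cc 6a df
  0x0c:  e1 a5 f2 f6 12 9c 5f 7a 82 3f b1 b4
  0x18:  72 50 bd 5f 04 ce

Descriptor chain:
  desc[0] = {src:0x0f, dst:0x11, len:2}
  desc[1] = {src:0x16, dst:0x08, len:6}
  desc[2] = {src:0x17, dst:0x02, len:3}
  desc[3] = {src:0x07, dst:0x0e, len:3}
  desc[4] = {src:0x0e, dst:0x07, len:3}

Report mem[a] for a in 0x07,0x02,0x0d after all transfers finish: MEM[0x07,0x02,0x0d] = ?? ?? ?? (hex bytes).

MEM[0x07,0x02,0x0d] = 7b b4 5f

D0: mem[0x11..0x12] <- [f6 12]
D1: mem[0x08..0x0d] <- [b1 b4 72 50 bd 5f]
D2: mem[0x02..0x04] <- [b4 72 50]
D3: mem[0x0e..0x10] <- [7b b1 b4]
D4: mem[0x07..0x09] <- [7b b1 b4]
query mem[0x07]=0x7b, mem[0x02]=0xb4, mem[0x0d]=0x5f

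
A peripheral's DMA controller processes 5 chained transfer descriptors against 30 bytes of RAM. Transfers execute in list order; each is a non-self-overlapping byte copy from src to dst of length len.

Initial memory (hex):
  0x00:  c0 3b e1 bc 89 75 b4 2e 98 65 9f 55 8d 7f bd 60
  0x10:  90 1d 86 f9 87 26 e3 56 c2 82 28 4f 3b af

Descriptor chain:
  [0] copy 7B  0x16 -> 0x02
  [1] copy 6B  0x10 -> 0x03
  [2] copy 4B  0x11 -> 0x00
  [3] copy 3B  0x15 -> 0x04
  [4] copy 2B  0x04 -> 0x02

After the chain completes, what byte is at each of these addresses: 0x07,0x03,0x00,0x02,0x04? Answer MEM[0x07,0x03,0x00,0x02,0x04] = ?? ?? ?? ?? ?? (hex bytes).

MEM[0x07,0x03,0x00,0x02,0x04] = 87 e3 1d 26 26

#0 dst[0x02+7] := {0xe3,0x56,0xc2,0x82,0x28,0x4f,0x3b}
#1 dst[0x03+6] := {0x90,0x1d,0x86,0xf9,0x87,0x26}
#2 dst[0x00+4] := {0x1d,0x86,0xf9,0x87}
#3 dst[0x04+3] := {0x26,0xe3,0x56}
#4 dst[0x02+2] := {0x26,0xe3}
query mem[0x07]=0x87, mem[0x03]=0xe3, mem[0x00]=0x1d, mem[0x02]=0x26, mem[0x04]=0x26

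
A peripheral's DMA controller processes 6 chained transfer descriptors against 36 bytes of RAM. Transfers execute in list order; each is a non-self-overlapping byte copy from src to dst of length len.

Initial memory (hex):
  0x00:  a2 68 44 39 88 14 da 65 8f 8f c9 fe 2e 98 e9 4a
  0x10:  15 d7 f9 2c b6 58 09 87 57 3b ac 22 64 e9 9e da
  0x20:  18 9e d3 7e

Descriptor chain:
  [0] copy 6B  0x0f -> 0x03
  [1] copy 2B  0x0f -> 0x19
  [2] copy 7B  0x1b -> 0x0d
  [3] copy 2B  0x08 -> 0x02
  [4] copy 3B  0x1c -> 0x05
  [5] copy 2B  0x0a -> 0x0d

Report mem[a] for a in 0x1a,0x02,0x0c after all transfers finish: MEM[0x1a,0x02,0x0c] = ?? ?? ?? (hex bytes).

MEM[0x1a,0x02,0x0c] = 15 b6 2e

D0: mem[0x03..0x08] <- [4a 15 d7 f9 2c b6]
D1: mem[0x19..0x1a] <- [4a 15]
D2: mem[0x0d..0x13] <- [22 64 e9 9e da 18 9e]
D3: mem[0x02..0x03] <- [b6 8f]
D4: mem[0x05..0x07] <- [64 e9 9e]
D5: mem[0x0d..0x0e] <- [c9 fe]
query mem[0x1a]=0x15, mem[0x02]=0xb6, mem[0x0c]=0x2e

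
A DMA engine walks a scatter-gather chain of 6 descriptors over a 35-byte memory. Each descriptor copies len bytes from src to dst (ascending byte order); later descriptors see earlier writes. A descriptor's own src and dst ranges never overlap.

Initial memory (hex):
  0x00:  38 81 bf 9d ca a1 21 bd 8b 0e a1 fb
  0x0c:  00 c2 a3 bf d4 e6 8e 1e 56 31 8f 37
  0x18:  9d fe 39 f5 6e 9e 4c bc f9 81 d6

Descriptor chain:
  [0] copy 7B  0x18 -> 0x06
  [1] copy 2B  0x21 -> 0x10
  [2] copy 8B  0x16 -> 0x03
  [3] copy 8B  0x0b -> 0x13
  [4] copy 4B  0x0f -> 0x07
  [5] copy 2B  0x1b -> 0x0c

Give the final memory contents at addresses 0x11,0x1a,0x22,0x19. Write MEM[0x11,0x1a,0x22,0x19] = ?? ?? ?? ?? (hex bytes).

MEM[0x11,0x1a,0x22,0x19] = d6 8e d6 d6

[0] 0x18->0x06 len=7 : 9d fe 39 f5 6e 9e 4c
[1] 0x21->0x10 len=2 : 81 d6
[2] 0x16->0x03 len=8 : 8f 37 9d fe 39 f5 6e 9e
[3] 0x0b->0x13 len=8 : 9e 4c c2 a3 bf 81 d6 8e
[4] 0x0f->0x07 len=4 : bf 81 d6 8e
[5] 0x1b->0x0c len=2 : f5 6e
query mem[0x11]=0xd6, mem[0x1a]=0x8e, mem[0x22]=0xd6, mem[0x19]=0xd6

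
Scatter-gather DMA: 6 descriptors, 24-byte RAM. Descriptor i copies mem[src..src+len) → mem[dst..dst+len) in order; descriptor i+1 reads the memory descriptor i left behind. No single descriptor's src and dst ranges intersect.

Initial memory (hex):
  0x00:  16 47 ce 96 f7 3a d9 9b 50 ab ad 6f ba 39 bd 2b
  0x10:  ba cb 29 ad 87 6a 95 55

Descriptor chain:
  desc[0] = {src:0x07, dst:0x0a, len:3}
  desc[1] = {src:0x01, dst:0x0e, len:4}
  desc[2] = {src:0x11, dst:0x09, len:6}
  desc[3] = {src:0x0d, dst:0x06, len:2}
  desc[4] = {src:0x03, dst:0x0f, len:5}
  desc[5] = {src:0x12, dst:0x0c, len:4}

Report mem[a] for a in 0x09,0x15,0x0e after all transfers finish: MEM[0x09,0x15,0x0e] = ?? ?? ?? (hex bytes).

[0] 0x07->0x0a len=3 : 9b 50 ab
[1] 0x01->0x0e len=4 : 47 ce 96 f7
[2] 0x11->0x09 len=6 : f7 29 ad 87 6a 95
[3] 0x0d->0x06 len=2 : 6a 95
[4] 0x03->0x0f len=5 : 96 f7 3a 6a 95
[5] 0x12->0x0c len=4 : 6a 95 87 6a
query mem[0x09]=0xf7, mem[0x15]=0x6a, mem[0x0e]=0x87

MEM[0x09,0x15,0x0e] = f7 6a 87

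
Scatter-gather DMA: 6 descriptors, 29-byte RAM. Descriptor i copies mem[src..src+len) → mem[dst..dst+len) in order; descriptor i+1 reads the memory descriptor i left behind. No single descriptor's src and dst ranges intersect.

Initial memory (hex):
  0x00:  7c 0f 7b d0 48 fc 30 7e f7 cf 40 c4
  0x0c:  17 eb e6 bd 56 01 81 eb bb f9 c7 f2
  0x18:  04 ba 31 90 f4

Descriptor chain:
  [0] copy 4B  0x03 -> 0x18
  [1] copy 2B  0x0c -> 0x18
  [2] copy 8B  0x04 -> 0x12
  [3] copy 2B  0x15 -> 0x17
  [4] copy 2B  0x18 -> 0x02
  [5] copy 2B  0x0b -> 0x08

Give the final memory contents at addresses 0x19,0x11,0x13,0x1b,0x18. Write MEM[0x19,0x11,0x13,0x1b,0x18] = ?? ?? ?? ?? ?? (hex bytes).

[0] 0x03->0x18 len=4 : d0 48 fc 30
[1] 0x0c->0x18 len=2 : 17 eb
[2] 0x04->0x12 len=8 : 48 fc 30 7e f7 cf 40 c4
[3] 0x15->0x17 len=2 : 7e f7
[4] 0x18->0x02 len=2 : f7 c4
[5] 0x0b->0x08 len=2 : c4 17
query mem[0x19]=0xc4, mem[0x11]=0x01, mem[0x13]=0xfc, mem[0x1b]=0x30, mem[0x18]=0xf7

MEM[0x19,0x11,0x13,0x1b,0x18] = c4 01 fc 30 f7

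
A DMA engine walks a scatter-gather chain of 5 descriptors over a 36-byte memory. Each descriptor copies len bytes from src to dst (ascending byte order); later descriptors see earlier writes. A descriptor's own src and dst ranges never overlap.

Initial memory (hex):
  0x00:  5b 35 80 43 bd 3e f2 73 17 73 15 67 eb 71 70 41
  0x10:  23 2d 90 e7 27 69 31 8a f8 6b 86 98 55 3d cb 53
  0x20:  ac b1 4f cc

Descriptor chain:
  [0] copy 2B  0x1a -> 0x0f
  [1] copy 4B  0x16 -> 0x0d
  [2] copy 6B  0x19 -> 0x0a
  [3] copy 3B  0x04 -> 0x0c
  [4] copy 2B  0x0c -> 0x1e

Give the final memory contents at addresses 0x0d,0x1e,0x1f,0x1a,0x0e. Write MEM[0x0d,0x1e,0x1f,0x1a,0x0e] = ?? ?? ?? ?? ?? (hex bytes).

MEM[0x0d,0x1e,0x1f,0x1a,0x0e] = 3e bd 3e 86 f2

#0 dst[0x0f+2] := {0x86,0x98}
#1 dst[0x0d+4] := {0x31,0x8a,0xf8,0x6b}
#2 dst[0x0a+6] := {0x6b,0x86,0x98,0x55,0x3d,0xcb}
#3 dst[0x0c+3] := {0xbd,0x3e,0xf2}
#4 dst[0x1e+2] := {0xbd,0x3e}
query mem[0x0d]=0x3e, mem[0x1e]=0xbd, mem[0x1f]=0x3e, mem[0x1a]=0x86, mem[0x0e]=0xf2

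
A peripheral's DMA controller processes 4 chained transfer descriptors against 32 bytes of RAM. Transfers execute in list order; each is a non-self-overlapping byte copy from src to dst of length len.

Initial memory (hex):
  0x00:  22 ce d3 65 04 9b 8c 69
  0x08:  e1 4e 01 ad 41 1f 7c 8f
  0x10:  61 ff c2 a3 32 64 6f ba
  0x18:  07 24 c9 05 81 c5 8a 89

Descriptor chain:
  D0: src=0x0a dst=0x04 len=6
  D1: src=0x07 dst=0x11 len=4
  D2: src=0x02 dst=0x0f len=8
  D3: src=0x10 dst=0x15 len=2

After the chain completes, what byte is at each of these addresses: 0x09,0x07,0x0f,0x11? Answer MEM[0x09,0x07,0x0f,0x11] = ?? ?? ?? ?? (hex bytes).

MEM[0x09,0x07,0x0f,0x11] = 8f 1f d3 01

  after D0: wrote 6B at 0x04 = 01ad411f7c8f
  after D1: wrote 4B at 0x11 = 1f7c8f01
  after D2: wrote 8B at 0x0f = d36501ad411f7c8f
  after D3: wrote 2B at 0x15 = 6501
query mem[0x09]=0x8f, mem[0x07]=0x1f, mem[0x0f]=0xd3, mem[0x11]=0x01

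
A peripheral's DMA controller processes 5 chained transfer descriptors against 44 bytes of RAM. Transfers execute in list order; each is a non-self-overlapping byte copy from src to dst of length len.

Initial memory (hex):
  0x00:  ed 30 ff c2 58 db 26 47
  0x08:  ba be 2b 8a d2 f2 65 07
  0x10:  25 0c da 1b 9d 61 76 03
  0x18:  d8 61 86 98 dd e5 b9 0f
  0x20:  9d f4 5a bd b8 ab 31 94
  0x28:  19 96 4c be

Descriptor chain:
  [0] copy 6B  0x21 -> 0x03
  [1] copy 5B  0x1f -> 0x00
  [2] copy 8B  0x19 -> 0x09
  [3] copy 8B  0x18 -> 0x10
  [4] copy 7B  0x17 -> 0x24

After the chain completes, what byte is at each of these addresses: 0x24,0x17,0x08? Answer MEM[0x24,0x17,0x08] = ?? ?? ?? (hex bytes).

  after D0: wrote 6B at 0x03 = f45abdb8ab31
  after D1: wrote 5B at 0x00 = 0f9df45abd
  after D2: wrote 8B at 0x09 = 618698dde5b90f9d
  after D3: wrote 8B at 0x10 = d8618698dde5b90f
  after D4: wrote 7B at 0x24 = 0fd8618698dde5
query mem[0x24]=0x0f, mem[0x17]=0x0f, mem[0x08]=0x31

MEM[0x24,0x17,0x08] = 0f 0f 31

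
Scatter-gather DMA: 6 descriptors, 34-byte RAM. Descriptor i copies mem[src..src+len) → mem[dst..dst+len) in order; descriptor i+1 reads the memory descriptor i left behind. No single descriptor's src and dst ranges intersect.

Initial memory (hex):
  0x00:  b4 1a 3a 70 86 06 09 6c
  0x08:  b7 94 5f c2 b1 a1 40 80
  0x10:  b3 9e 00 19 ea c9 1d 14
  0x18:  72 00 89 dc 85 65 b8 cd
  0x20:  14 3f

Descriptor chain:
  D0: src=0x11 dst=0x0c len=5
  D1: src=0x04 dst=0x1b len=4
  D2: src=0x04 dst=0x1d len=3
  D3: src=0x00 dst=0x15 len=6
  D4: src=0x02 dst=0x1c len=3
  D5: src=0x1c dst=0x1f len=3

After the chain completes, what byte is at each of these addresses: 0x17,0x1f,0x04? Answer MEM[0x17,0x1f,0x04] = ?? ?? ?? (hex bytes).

MEM[0x17,0x1f,0x04] = 3a 3a 86

D0: mem[0x0c..0x10] <- [9e 00 19 ea c9]
D1: mem[0x1b..0x1e] <- [86 06 09 6c]
D2: mem[0x1d..0x1f] <- [86 06 09]
D3: mem[0x15..0x1a] <- [b4 1a 3a 70 86 06]
D4: mem[0x1c..0x1e] <- [3a 70 86]
D5: mem[0x1f..0x21] <- [3a 70 86]
query mem[0x17]=0x3a, mem[0x1f]=0x3a, mem[0x04]=0x86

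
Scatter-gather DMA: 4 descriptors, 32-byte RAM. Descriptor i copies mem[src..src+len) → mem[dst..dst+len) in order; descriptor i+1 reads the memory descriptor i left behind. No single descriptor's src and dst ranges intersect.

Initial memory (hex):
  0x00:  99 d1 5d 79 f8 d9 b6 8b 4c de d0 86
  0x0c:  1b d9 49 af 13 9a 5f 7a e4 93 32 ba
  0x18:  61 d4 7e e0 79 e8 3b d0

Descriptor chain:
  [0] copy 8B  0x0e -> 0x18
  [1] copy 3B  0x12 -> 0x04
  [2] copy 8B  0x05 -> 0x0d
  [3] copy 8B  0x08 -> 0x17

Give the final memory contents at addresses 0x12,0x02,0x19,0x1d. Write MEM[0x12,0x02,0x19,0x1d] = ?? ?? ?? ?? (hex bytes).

[0] 0x0e->0x18 len=8 : 49 af 13 9a 5f 7a e4 93
[1] 0x12->0x04 len=3 : 5f 7a e4
[2] 0x05->0x0d len=8 : 7a e4 8b 4c de d0 86 1b
[3] 0x08->0x17 len=8 : 4c de d0 86 1b 7a e4 8b
query mem[0x12]=0xd0, mem[0x02]=0x5d, mem[0x19]=0xd0, mem[0x1d]=0xe4

MEM[0x12,0x02,0x19,0x1d] = d0 5d d0 e4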